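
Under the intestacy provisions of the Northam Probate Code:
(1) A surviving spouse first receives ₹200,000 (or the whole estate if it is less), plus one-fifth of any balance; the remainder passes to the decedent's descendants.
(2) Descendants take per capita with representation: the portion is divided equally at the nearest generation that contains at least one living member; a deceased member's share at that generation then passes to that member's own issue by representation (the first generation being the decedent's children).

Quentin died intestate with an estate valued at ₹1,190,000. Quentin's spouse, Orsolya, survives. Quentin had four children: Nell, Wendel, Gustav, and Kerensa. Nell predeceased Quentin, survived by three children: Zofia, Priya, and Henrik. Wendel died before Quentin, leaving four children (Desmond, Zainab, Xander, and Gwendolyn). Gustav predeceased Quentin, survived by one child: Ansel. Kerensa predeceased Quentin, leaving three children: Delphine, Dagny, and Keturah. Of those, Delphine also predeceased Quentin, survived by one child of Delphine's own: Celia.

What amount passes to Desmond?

Orsolya first takes ₹200,000, leaving a balance of ₹990,000. Orsolya then takes one-fifth of the balance (₹198,000), for a total of ₹398,000. The remaining ₹792,000 passes to the descendants.
No child survives, so the initial division is made at the grandchildren's generation.
The descendants' portion (₹792,000) is divided into 11 shares of ₹72,000: Zofia, Priya, Henrik, Desmond, Zainab, Xander, Gwendolyn, Ansel, Dagny, and Keturah each take ₹72,000; Delphine's ₹72,000 share passes to Delphine's issue.
Delphine's share (₹72,000) passes entirely to Celia.

Desmond receives ₹72,000.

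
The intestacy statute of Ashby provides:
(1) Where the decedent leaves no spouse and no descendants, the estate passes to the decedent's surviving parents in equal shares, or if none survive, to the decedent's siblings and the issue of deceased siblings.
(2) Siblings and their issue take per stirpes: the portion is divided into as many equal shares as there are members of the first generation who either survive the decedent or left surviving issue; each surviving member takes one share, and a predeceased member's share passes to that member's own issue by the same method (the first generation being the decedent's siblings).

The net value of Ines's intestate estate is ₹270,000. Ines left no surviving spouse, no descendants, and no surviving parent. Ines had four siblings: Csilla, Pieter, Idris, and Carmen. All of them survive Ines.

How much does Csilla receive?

Csilla receives ₹67,500.

The entire ₹270,000 passes to the siblings and their issue.
That amount (₹270,000) is divided into 4 shares of ₹67,500: Csilla, Pieter, Idris, and Carmen each take ₹67,500.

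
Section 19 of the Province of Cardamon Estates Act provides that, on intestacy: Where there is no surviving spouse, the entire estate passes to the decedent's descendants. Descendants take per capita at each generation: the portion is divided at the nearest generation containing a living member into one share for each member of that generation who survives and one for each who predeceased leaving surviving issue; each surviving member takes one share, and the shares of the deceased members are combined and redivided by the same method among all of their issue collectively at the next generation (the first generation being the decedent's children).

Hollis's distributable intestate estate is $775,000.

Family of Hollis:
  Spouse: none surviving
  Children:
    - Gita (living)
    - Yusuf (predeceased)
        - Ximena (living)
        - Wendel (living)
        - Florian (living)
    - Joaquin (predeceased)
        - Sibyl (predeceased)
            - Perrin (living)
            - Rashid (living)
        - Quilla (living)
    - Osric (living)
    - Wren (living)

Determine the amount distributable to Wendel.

The entire $775,000 passes to the descendants.
That amount ($775,000) is divided at the children's generation into 5 shares of $155,000. Gita, Osric, and Wren each take $155,000. The 2 shares of the deceased (Yusuf and Joaquin) are combined into a pool of $310,000.
That pool ($310,000) is divided at the grandchildren's generation into 5 shares of $62,000. Ximena, Wendel, Florian, and Quilla each take $62,000. The remaining share for the deceased Sibyl ($62,000) is carried to the next generation.
That pool ($62,000) is divided at the great-grandchildren's generation equally among Perrin and Rashid: $31,000 each.

Wendel receives $62,000.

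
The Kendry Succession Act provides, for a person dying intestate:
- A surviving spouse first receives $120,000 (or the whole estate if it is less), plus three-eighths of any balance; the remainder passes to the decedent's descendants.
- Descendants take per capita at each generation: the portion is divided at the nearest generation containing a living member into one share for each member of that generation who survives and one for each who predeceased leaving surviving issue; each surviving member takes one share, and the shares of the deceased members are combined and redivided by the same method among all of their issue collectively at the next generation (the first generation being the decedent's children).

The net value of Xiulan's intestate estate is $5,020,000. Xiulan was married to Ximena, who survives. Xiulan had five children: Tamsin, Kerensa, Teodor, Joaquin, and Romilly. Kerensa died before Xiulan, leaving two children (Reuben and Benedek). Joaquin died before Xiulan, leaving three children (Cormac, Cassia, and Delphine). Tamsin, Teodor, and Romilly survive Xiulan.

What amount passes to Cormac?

Cormac receives $245,000.

Ximena first takes $120,000, leaving a balance of $4,900,000. Ximena then takes three-eighths of the balance ($1,837,500), for a total of $1,957,500. The remaining $3,062,500 passes to the descendants.
The descendants' portion ($3,062,500) is divided at the children's generation into 5 shares of $612,500. Tamsin, Teodor, and Romilly each take $612,500. The 2 shares of the deceased (Kerensa and Joaquin) are combined into a pool of $1,225,000.
That pool ($1,225,000) is divided at the grandchildren's generation equally among Reuben, Benedek, Cormac, Cassia, and Delphine: $245,000 each.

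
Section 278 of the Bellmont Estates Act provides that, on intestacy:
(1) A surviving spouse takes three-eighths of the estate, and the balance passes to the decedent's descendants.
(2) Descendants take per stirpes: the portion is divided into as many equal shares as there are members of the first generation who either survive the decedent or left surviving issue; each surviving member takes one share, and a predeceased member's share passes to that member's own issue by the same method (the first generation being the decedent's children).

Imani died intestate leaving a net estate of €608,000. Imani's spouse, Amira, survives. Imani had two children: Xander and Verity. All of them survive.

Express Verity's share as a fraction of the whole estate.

Amira takes three-eighths of €608,000 = €228,000. The remaining €380,000 passes to the descendants.
The descendants' portion (€380,000) is divided into 2 shares of €190,000: Xander and Verity each take €190,000.

Verity receives 5/16 of the estate.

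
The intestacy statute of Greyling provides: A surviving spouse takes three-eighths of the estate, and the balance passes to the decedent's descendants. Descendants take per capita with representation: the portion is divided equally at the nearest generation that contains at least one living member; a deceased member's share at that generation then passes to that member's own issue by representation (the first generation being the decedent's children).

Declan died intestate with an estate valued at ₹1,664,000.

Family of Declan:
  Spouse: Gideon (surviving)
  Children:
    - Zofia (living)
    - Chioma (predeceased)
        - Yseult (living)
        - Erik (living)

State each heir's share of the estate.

Gideon takes three-eighths of ₹1,664,000 = ₹624,000. The remaining ₹1,040,000 passes to the descendants.
The descendants' portion (₹1,040,000) is divided into 2 shares of ₹520,000: Zofia takes ₹520,000; Chioma's ₹520,000 share passes to Chioma's issue.
Chioma's share (₹520,000) is divided into 2 shares of ₹260,000: Yseult and Erik each take ₹260,000.

Gideon: ₹624,000; Zofia: ₹520,000; Yseult: ₹260,000; Erik: ₹260,000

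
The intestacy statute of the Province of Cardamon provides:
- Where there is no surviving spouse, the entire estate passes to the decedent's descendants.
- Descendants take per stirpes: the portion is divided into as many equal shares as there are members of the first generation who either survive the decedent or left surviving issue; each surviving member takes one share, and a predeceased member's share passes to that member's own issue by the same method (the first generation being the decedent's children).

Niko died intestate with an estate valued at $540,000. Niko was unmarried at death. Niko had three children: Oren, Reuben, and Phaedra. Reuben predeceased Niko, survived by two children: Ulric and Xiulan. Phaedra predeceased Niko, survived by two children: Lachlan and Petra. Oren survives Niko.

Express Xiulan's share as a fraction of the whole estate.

Xiulan receives 1/6 of the estate.

The entire $540,000 passes to the descendants.
That amount ($540,000) is divided into 3 shares of $180,000: Oren takes $180,000; Reuben's $180,000 share passes to Reuben's issue; Phaedra's $180,000 share passes to Phaedra's issue.
Reuben's share ($180,000) is divided into 2 shares of $90,000: Ulric and Xiulan each take $90,000.
Phaedra's share ($180,000) is divided into 2 shares of $90,000: Lachlan and Petra each take $90,000.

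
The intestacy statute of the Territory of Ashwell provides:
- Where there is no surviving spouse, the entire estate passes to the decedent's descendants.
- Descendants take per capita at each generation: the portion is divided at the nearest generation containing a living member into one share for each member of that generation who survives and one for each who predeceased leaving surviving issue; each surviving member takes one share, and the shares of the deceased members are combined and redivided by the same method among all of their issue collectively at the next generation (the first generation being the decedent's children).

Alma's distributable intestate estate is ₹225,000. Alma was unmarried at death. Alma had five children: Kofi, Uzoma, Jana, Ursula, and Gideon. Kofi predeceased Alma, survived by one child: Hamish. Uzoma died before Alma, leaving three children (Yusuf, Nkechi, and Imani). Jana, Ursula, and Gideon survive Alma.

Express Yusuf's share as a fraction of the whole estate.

The entire ₹225,000 passes to the descendants.
That amount (₹225,000) is divided at the children's generation into 5 shares of ₹45,000. Jana, Ursula, and Gideon each take ₹45,000. The 2 shares of the deceased (Kofi and Uzoma) are combined into a pool of ₹90,000.
That pool (₹90,000) is divided at the grandchildren's generation equally among Hamish, Yusuf, Nkechi, and Imani: ₹22,500 each.

Yusuf receives 1/10 of the estate.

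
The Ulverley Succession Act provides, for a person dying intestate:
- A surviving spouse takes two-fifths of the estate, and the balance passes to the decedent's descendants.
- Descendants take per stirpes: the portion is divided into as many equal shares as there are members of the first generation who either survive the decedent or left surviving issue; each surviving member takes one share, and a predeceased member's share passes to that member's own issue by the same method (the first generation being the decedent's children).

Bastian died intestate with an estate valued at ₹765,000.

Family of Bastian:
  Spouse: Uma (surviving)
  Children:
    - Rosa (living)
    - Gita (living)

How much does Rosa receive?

Uma takes two-fifths of ₹765,000 = ₹306,000. The remaining ₹459,000 passes to the descendants.
The descendants' portion (₹459,000) is divided into 2 shares of ₹229,500: Rosa and Gita each take ₹229,500.

Rosa receives ₹229,500.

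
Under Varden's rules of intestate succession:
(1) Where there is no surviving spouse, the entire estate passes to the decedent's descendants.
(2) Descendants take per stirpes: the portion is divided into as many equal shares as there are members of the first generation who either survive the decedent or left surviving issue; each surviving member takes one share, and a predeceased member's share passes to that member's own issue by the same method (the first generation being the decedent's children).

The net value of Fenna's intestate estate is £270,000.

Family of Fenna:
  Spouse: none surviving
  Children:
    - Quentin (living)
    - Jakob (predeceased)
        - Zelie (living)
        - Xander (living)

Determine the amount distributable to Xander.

Xander receives £67,500.

The entire £270,000 passes to the descendants.
That amount (£270,000) is divided into 2 shares of £135,000: Quentin takes £135,000; Jakob's £135,000 share passes to Jakob's issue.
Jakob's share (£135,000) is divided into 2 shares of £67,500: Zelie and Xander each take £67,500.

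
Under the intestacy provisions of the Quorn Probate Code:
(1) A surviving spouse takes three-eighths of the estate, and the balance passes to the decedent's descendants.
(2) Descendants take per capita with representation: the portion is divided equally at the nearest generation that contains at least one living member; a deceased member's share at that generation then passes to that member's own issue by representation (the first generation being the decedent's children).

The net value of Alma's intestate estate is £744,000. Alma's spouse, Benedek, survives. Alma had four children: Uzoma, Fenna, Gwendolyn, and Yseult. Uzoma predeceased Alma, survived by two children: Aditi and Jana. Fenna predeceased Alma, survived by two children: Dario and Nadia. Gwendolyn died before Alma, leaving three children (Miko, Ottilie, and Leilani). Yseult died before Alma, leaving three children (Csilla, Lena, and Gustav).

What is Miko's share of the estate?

Benedek takes three-eighths of £744,000 = £279,000. The remaining £465,000 passes to the descendants.
No child survives, so the initial division is made at the grandchildren's generation.
The descendants' portion (£465,000) is divided into 10 shares of £46,500: Aditi, Jana, Dario, Nadia, Miko, Ottilie, Leilani, Csilla, Lena, and Gustav each take £46,500.

Miko receives £46,500.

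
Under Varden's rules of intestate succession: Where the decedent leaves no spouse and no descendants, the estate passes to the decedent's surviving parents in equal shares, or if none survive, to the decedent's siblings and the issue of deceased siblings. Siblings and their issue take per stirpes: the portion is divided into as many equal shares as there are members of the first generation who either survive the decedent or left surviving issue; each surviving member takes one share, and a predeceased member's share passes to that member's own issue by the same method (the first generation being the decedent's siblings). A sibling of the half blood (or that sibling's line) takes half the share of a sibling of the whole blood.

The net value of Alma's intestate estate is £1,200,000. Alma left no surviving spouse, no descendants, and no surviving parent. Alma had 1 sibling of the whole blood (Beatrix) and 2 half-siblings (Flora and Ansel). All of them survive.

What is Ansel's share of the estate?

Ansel receives £300,000.

The entire £1,200,000 passes to the siblings and their issue.
Counting each half-blood sibling's line as half a unit, there are 2 units in £1,200,000, so one unit is £600,000. Whole-blood lines (Beatrix) take £600,000 each; half-blood lines (Flora and Ansel) take £300,000 each.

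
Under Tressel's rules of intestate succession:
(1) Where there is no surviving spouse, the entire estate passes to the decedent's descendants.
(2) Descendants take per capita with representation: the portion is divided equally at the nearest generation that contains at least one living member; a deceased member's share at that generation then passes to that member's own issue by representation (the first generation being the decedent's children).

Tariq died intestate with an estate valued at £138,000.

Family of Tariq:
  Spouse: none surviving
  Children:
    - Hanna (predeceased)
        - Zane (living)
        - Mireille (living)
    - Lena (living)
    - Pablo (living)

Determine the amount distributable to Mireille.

The entire £138,000 passes to the descendants.
That amount (£138,000) is divided into 3 shares of £46,000: Lena and Pablo each take £46,000; Hanna's £46,000 share passes to Hanna's issue.
Hanna's share (£46,000) is divided into 2 shares of £23,000: Zane and Mireille each take £23,000.

Mireille receives £23,000.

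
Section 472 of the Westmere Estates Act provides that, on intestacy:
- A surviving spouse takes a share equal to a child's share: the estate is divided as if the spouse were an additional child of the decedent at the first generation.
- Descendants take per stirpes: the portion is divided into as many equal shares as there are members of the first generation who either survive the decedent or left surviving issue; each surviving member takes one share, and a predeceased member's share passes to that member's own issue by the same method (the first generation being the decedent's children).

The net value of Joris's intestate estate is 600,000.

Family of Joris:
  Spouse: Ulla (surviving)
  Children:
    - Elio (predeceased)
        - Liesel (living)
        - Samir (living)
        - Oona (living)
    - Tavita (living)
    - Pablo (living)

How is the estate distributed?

Ulla: 150,000; Liesel: 50,000; Samir: 50,000; Oona: 50,000; Tavita: 150,000; Pablo: 150,000

The spouse counts as an additional share at the children's level, so there are 4 primary shares of 150,000. Ulla takes one such share (150,000).
The children's combined portion (450,000) is divided into 3 shares of 150,000: Tavita and Pablo each take 150,000; Elio's 150,000 share passes to Elio's issue.
Elio's share (150,000) is divided into 3 shares of 50,000: Liesel, Samir, and Oona each take 50,000.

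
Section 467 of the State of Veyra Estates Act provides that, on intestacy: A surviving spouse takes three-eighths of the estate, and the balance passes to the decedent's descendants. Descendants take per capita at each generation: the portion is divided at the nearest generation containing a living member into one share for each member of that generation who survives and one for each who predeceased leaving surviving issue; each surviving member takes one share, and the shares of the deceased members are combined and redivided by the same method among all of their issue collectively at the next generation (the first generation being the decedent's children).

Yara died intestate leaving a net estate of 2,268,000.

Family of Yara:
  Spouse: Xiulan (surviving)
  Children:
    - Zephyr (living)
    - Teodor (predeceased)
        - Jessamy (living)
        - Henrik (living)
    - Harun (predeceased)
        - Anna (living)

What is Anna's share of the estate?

Xiulan takes three-eighths of 2,268,000 = 850,500. The remaining 1,417,500 passes to the descendants.
The descendants' portion (1,417,500) is divided at the children's generation into 3 shares of 472,500. Zephyr takes 472,500. The 2 shares of the deceased (Teodor and Harun) are combined into a pool of 945,000.
That pool (945,000) is divided at the grandchildren's generation equally among Jessamy, Henrik, and Anna: 315,000 each.

Anna receives 315,000.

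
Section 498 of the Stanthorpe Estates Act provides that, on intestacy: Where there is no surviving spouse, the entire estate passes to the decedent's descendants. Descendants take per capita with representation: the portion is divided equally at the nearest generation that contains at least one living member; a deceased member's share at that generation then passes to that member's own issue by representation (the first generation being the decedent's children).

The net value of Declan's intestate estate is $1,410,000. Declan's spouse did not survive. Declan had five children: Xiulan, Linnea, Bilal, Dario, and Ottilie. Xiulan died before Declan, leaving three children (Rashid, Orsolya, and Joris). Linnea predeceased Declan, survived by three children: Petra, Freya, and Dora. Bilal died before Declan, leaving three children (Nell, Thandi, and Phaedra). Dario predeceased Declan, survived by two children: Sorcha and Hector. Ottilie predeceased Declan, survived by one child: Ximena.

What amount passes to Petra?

Petra receives $117,500.

The entire $1,410,000 passes to the descendants.
No child survives, so the initial division is made at the grandchildren's generation.
That amount ($1,410,000) is divided into 12 shares of $117,500: Rashid, Orsolya, Joris, Petra, Freya, Dora, Nell, Thandi, Phaedra, Sorcha, Hector, and Ximena each take $117,500.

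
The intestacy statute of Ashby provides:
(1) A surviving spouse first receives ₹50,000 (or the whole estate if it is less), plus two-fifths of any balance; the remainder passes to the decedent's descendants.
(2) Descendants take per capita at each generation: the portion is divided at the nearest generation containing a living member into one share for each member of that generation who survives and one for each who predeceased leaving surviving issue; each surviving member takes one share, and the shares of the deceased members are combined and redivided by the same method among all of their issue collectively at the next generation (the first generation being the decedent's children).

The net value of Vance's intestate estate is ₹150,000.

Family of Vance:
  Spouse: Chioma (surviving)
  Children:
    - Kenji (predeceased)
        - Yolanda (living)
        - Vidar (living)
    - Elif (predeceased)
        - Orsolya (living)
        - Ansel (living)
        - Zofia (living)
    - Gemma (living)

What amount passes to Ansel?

Chioma first takes ₹50,000, leaving a balance of ₹100,000. Chioma then takes two-fifths of the balance (₹40,000), for a total of ₹90,000. The remaining ₹60,000 passes to the descendants.
The descendants' portion (₹60,000) is divided at the children's generation into 3 shares of ₹20,000. Gemma takes ₹20,000. The 2 shares of the deceased (Kenji and Elif) are combined into a pool of ₹40,000.
That pool (₹40,000) is divided at the grandchildren's generation equally among Yolanda, Vidar, Orsolya, Ansel, and Zofia: ₹8,000 each.

Ansel receives ₹8,000.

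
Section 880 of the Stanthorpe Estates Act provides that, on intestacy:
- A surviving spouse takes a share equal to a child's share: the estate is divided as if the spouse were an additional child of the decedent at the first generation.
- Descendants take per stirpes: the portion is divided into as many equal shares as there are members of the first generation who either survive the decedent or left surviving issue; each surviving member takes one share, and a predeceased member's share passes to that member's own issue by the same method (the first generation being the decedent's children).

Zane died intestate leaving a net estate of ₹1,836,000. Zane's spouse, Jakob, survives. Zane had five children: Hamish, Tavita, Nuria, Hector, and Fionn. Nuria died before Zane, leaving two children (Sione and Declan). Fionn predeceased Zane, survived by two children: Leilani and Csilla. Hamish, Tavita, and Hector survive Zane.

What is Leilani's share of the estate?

The spouse counts as an additional share at the children's level, so there are 6 primary shares of ₹306,000. Jakob takes one such share (₹306,000).
The children's combined portion (₹1,530,000) is divided into 5 shares of ₹306,000: Hamish, Tavita, and Hector each take ₹306,000; Nuria's ₹306,000 share passes to Nuria's issue; Fionn's ₹306,000 share passes to Fionn's issue.
Nuria's share (₹306,000) is divided into 2 shares of ₹153,000: Sione and Declan each take ₹153,000.
Fionn's share (₹306,000) is divided into 2 shares of ₹153,000: Leilani and Csilla each take ₹153,000.

Leilani receives ₹153,000.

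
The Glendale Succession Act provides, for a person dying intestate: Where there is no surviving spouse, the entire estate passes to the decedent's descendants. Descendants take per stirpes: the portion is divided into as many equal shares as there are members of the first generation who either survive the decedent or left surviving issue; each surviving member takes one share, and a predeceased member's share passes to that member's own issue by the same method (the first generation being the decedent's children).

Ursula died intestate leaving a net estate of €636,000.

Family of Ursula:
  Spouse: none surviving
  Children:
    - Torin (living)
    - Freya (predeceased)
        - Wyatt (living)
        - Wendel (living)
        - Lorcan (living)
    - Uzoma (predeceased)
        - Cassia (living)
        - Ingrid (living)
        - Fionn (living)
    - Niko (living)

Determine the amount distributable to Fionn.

The entire €636,000 passes to the descendants.
That amount (€636,000) is divided into 4 shares of €159,000: Torin and Niko each take €159,000; Freya's €159,000 share passes to Freya's issue; Uzoma's €159,000 share passes to Uzoma's issue.
Freya's share (€159,000) is divided into 3 shares of €53,000: Wyatt, Wendel, and Lorcan each take €53,000.
Uzoma's share (€159,000) is divided into 3 shares of €53,000: Cassia, Ingrid, and Fionn each take €53,000.

Fionn receives €53,000.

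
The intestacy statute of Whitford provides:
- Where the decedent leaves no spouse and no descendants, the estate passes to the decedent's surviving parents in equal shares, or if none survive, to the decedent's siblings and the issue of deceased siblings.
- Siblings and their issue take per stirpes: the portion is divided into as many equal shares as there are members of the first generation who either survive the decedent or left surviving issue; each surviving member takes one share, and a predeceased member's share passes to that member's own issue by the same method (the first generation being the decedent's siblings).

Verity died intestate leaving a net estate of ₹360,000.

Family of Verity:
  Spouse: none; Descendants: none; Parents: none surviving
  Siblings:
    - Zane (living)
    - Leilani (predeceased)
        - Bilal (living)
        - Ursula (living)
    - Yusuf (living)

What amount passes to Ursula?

Ursula receives ₹60,000.

The entire ₹360,000 passes to the siblings and their issue.
That amount (₹360,000) is divided into 3 shares of ₹120,000: Zane and Yusuf each take ₹120,000; Leilani's ₹120,000 share passes to Leilani's issue.
Leilani's share (₹120,000) is divided into 2 shares of ₹60,000: Bilal and Ursula each take ₹60,000.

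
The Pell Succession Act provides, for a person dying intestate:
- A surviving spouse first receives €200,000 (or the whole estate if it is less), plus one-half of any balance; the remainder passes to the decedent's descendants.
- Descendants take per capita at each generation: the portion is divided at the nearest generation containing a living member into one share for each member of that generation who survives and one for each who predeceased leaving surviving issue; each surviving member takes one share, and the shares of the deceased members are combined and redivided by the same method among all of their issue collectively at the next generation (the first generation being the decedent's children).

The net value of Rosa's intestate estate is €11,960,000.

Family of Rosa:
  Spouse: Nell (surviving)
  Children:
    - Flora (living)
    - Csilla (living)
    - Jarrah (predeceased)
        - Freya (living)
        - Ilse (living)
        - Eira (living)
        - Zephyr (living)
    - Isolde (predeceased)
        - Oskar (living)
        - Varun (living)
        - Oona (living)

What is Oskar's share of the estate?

Oskar receives €420,000.

Nell first takes €200,000, leaving a balance of €11,760,000. Nell then takes one-half of the balance (€5,880,000), for a total of €6,080,000. The remaining €5,880,000 passes to the descendants.
The descendants' portion (€5,880,000) is divided at the children's generation into 4 shares of €1,470,000. Flora and Csilla each take €1,470,000. The 2 shares of the deceased (Jarrah and Isolde) are combined into a pool of €2,940,000.
That pool (€2,940,000) is divided at the grandchildren's generation equally among Freya, Ilse, Eira, Zephyr, Oskar, Varun, and Oona: €420,000 each.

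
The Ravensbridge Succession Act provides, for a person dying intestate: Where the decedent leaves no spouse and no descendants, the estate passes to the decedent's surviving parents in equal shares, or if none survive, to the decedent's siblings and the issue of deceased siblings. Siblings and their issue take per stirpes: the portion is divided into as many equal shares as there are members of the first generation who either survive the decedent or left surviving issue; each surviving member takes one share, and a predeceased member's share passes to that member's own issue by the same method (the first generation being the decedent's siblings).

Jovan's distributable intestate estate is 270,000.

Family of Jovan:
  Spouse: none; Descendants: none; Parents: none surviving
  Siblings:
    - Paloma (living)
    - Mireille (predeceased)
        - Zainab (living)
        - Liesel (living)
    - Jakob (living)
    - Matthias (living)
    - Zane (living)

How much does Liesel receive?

The entire 270,000 passes to the siblings and their issue.
That amount (270,000) is divided into 5 shares of 54,000: Paloma, Jakob, Matthias, and Zane each take 54,000; Mireille's 54,000 share passes to Mireille's issue.
Mireille's share (54,000) is divided into 2 shares of 27,000: Zainab and Liesel each take 27,000.

Liesel receives 27,000.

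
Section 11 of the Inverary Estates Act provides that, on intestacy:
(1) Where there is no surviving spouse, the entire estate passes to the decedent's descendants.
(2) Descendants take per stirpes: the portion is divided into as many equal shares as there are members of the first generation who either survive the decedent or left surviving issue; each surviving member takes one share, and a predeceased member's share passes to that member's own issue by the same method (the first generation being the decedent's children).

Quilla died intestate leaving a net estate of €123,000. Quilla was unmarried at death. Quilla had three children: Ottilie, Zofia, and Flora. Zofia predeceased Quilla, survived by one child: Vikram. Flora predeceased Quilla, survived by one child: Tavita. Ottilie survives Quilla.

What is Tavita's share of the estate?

Tavita receives €41,000.

The entire €123,000 passes to the descendants.
That amount (€123,000) is divided into 3 shares of €41,000: Ottilie takes €41,000; Zofia's €41,000 share passes to Zofia's issue; Flora's €41,000 share passes to Flora's issue.
Zofia's share (€41,000) passes entirely to Vikram.
Flora's share (€41,000) passes entirely to Tavita.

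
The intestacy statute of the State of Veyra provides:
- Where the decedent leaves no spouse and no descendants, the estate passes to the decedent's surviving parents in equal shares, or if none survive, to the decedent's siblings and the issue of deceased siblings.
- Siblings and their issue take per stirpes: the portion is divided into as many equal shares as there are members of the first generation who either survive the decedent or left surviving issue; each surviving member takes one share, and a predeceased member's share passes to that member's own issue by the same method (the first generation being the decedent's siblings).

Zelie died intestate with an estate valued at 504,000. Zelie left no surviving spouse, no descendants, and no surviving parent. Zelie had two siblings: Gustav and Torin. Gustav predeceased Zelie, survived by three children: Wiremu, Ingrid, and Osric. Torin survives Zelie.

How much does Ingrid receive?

The entire 504,000 passes to the siblings and their issue.
That amount (504,000) is divided into 2 shares of 252,000: Torin takes 252,000; Gustav's 252,000 share passes to Gustav's issue.
Gustav's share (252,000) is divided into 3 shares of 84,000: Wiremu, Ingrid, and Osric each take 84,000.

Ingrid receives 84,000.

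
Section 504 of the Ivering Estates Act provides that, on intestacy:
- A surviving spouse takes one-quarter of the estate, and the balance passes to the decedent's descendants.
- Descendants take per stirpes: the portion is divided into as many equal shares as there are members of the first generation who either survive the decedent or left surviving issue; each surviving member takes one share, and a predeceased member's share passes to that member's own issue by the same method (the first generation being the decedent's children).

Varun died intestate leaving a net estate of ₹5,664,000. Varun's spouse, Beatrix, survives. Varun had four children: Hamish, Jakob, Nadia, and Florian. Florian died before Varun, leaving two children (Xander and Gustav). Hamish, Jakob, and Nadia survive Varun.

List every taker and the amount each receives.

Beatrix takes one-quarter of ₹5,664,000 = ₹1,416,000. The remaining ₹4,248,000 passes to the descendants.
The descendants' portion (₹4,248,000) is divided into 4 shares of ₹1,062,000: Hamish, Jakob, and Nadia each take ₹1,062,000; Florian's ₹1,062,000 share passes to Florian's issue.
Florian's share (₹1,062,000) is divided into 2 shares of ₹531,000: Xander and Gustav each take ₹531,000.

Beatrix: ₹1,416,000; Hamish: ₹1,062,000; Jakob: ₹1,062,000; Nadia: ₹1,062,000; Xander: ₹531,000; Gustav: ₹531,000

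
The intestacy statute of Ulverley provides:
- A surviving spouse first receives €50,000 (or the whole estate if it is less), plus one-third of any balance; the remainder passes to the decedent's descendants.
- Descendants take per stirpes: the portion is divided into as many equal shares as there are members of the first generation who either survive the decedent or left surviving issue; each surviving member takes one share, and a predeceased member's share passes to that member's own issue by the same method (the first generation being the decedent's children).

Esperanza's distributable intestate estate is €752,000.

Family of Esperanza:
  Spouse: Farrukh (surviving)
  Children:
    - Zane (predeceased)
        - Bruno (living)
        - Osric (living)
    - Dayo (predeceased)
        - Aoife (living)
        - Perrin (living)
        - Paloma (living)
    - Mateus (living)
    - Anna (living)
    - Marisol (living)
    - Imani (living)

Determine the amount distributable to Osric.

Osric receives €39,000.

Farrukh first takes €50,000, leaving a balance of €702,000. Farrukh then takes one-third of the balance (€234,000), for a total of €284,000. The remaining €468,000 passes to the descendants.
The descendants' portion (€468,000) is divided into 6 shares of €78,000: Mateus, Anna, Marisol, and Imani each take €78,000; Zane's €78,000 share passes to Zane's issue; Dayo's €78,000 share passes to Dayo's issue.
Zane's share (€78,000) is divided into 2 shares of €39,000: Bruno and Osric each take €39,000.
Dayo's share (€78,000) is divided into 3 shares of €26,000: Aoife, Perrin, and Paloma each take €26,000.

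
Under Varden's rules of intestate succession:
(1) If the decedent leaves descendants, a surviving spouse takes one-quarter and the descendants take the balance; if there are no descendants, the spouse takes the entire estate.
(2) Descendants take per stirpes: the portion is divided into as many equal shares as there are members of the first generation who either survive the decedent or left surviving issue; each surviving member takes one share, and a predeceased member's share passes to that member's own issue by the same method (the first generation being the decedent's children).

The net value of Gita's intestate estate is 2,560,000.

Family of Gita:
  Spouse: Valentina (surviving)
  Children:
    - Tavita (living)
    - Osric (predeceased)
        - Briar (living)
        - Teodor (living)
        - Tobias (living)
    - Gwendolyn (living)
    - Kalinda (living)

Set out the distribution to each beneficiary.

Valentina: 640,000; Tavita: 480,000; Briar: 160,000; Teodor: 160,000; Tobias: 160,000; Gwendolyn: 480,000; Kalinda: 480,000

Valentina takes one-quarter of 2,560,000 = 640,000. The remaining 1,920,000 passes to the descendants.
The descendants' portion (1,920,000) is divided into 4 shares of 480,000: Tavita, Gwendolyn, and Kalinda each take 480,000; Osric's 480,000 share passes to Osric's issue.
Osric's share (480,000) is divided into 3 shares of 160,000: Briar, Teodor, and Tobias each take 160,000.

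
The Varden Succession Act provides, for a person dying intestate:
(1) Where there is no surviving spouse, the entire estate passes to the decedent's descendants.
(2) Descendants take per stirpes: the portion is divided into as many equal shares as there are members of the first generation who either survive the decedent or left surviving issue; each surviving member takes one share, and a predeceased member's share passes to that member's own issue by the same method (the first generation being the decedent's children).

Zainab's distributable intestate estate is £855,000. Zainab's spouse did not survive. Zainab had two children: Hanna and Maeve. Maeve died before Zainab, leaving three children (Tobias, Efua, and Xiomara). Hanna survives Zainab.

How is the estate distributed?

Hanna: £427,500; Tobias: £142,500; Efua: £142,500; Xiomara: £142,500

The entire £855,000 passes to the descendants.
That amount (£855,000) is divided into 2 shares of £427,500: Hanna takes £427,500; Maeve's £427,500 share passes to Maeve's issue.
Maeve's share (£427,500) is divided into 3 shares of £142,500: Tobias, Efua, and Xiomara each take £142,500.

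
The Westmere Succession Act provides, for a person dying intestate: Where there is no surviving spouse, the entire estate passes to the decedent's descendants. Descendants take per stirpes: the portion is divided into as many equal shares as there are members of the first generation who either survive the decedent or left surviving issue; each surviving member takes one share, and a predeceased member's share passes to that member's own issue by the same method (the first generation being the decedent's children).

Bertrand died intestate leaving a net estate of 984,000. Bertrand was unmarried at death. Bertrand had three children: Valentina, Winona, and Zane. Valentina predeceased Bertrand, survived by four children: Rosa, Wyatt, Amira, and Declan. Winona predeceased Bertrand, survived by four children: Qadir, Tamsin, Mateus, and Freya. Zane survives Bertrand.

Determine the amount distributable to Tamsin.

The entire 984,000 passes to the descendants.
That amount (984,000) is divided into 3 shares of 328,000: Zane takes 328,000; Valentina's 328,000 share passes to Valentina's issue; Winona's 328,000 share passes to Winona's issue.
Valentina's share (328,000) is divided into 4 shares of 82,000: Rosa, Wyatt, Amira, and Declan each take 82,000.
Winona's share (328,000) is divided into 4 shares of 82,000: Qadir, Tamsin, Mateus, and Freya each take 82,000.

Tamsin receives 82,000.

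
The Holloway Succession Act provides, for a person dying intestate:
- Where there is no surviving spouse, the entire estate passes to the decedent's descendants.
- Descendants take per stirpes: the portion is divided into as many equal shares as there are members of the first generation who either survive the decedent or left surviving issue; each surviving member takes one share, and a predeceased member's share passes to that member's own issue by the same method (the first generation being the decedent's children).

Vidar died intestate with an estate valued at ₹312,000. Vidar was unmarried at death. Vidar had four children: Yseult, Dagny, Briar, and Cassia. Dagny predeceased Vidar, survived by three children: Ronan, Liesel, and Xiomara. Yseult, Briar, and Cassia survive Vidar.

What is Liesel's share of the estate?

Liesel receives ₹26,000.

The entire ₹312,000 passes to the descendants.
That amount (₹312,000) is divided into 4 shares of ₹78,000: Yseult, Briar, and Cassia each take ₹78,000; Dagny's ₹78,000 share passes to Dagny's issue.
Dagny's share (₹78,000) is divided into 3 shares of ₹26,000: Ronan, Liesel, and Xiomara each take ₹26,000.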